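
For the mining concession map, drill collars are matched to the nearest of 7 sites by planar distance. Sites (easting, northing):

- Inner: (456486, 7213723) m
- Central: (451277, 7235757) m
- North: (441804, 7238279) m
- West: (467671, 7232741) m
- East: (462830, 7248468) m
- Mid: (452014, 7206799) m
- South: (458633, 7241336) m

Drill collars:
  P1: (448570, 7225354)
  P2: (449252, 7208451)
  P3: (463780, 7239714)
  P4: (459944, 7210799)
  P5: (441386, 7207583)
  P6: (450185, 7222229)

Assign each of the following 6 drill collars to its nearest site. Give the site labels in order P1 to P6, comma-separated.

Central, Mid, South, Inner, Mid, Inner

P1 → Central (d²=115550258.00)
P2 → Mid (d²=10357748.00)
P3 → South (d²=29122493.00)
P4 → Inner (d²=20507540.00)
P5 → Mid (d²=113569040.00)
P6 → Inner (d²=112054637.00)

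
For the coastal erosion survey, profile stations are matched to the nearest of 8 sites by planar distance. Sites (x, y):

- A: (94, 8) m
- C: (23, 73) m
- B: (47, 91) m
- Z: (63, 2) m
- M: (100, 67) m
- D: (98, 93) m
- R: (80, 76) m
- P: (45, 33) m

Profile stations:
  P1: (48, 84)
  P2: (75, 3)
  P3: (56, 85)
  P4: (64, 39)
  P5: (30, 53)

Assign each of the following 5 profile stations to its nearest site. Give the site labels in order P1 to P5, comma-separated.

P1 → B (d²=50.00)
P2 → Z (d²=145.00)
P3 → B (d²=117.00)
P4 → P (d²=397.00)
P5 → C (d²=449.00)

B, Z, B, P, C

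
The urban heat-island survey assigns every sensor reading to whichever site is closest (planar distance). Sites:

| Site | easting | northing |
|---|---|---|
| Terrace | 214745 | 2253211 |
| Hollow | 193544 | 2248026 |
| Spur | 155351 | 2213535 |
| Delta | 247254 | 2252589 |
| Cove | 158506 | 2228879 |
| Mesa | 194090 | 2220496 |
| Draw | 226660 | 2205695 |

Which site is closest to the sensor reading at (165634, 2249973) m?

Cove

Squared distances to each site:
Terrace: 2422374965.000; Hollow: 782758909.000; Spur: 1433467933.000; Delta: 6668667856.000; Cove: 495765220.000; Mesa: 1678637465.000; Draw: 5684713960.000.
Minimum at Cove.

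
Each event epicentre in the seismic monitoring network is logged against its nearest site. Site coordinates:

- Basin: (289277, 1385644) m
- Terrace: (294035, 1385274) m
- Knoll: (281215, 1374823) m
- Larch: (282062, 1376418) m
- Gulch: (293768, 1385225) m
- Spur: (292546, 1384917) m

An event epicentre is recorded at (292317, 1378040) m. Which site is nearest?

Squared distances to each site:
Basin: 67062416.000; Terrace: 55282280.000; Knoll: 133603493.000; Larch: 107795909.000; Gulch: 53729626.000; Spur: 47345570.000.
Minimum at Spur.

Spur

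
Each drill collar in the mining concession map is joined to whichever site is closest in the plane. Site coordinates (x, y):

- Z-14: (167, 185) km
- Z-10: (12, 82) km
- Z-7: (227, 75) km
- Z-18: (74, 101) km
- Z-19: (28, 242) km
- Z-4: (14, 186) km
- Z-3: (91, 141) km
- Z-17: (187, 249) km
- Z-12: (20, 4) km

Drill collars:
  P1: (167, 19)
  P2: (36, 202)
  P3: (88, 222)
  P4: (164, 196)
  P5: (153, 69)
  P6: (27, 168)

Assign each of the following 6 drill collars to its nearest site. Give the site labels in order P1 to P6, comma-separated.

P1 → Z-7 (d²=6736.00)
P2 → Z-4 (d²=740.00)
P3 → Z-19 (d²=4000.00)
P4 → Z-14 (d²=130.00)
P5 → Z-7 (d²=5512.00)
P6 → Z-4 (d²=493.00)

Z-7, Z-4, Z-19, Z-14, Z-7, Z-4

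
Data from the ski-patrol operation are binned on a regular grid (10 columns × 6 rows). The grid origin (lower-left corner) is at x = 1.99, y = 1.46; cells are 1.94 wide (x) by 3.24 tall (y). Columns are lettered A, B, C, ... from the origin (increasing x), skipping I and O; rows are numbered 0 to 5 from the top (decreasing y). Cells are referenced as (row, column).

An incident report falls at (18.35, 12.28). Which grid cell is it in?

Column index: ⌊(18.35 − 1.99) / 1.94⌋ = ⌊8.433⌋ = 8 → column J
Row offset from origin: ⌊(12.28 − 1.46) / 3.24⌋ = ⌊3.340⌋ = 3 → row 2 (counted from top)

(2, J)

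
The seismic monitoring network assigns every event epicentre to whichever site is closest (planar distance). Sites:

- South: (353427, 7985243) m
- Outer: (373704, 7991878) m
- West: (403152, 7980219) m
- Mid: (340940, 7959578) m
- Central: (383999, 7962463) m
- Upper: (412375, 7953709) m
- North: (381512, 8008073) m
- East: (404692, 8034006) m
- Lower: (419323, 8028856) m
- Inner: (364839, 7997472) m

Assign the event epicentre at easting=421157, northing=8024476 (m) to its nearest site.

Squared distances to each site:
South: 6126581189.000; Outer: 3314416813.000; West: 2282862074.000; Mid: 10646517493.000; Central: 5226329133.000; Upper: 5085091813.000; North: 1840784434.000; East: 361917125.000; Lower: 22547956.000; Inner: 3900933140.000.
Minimum at Lower.

Lower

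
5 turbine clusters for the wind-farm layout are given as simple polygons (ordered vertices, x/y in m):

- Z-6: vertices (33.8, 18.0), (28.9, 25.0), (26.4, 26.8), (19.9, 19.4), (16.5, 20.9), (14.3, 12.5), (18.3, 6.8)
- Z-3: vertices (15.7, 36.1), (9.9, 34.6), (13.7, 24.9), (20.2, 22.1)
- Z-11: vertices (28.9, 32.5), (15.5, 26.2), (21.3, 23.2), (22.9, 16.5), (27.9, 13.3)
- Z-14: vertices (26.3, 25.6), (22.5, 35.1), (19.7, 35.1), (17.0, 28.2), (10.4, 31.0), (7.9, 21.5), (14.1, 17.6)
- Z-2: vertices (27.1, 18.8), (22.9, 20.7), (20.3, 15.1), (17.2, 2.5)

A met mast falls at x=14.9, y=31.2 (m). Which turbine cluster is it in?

Z-3

Cast a ray rightward from (14.9, 31.2). For each polygon, the edges (by vertex number in listed order) whose endpoints lie on opposite sides of y = 31.2, where each meets that height, and whether that is right or left of the point:
Z-6: no edge straddles that height → 0 crossings.
Z-3: 2–3 at x≈11.23 (left), 4–1 at x≈17.27 (right) → 1 crossing.
Z-11: 1–2 at x≈26.13 (right), 5–1 at x≈28.83 (right) → 2 crossings.
Z-14: 1–2 at x≈24.06 (right), 3–4 at x≈18.17 (right) → 2 crossings.
Z-2: no edge straddles that height → 0 crossings.
Only Z-3 has an odd count, so the point is inside Z-3.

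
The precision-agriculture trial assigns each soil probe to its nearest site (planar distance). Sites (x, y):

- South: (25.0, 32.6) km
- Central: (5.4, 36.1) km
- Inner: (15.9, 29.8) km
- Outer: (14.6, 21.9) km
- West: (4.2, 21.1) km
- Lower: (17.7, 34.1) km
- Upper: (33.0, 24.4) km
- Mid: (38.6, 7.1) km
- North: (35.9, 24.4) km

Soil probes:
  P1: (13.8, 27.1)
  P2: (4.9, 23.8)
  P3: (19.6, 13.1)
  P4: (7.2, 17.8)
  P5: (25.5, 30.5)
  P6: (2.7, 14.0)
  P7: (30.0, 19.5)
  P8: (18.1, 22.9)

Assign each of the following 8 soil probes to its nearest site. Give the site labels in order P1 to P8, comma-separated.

P1 → Inner (d²=11.70)
P2 → West (d²=7.78)
P3 → Outer (d²=102.44)
P4 → West (d²=19.89)
P5 → South (d²=4.66)
P6 → West (d²=52.66)
P7 → Upper (d²=33.01)
P8 → Outer (d²=13.25)

Inner, West, Outer, West, South, West, Upper, Outer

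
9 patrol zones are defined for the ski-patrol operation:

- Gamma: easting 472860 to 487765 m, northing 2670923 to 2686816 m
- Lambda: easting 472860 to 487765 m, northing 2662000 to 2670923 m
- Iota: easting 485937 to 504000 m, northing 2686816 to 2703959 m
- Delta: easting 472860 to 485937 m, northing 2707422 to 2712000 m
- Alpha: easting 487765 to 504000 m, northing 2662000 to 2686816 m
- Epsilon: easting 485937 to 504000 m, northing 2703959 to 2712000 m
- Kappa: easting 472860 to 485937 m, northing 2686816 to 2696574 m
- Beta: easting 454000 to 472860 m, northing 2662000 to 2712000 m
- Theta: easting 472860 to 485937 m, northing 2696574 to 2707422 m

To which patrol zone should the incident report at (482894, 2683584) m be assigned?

The point has easting = 482894 and northing = 2683584.
Only Gamma satisfies 472860 ≤ easting ≤ 487765 and 2670923 ≤ northing ≤ 2686816.

Gamma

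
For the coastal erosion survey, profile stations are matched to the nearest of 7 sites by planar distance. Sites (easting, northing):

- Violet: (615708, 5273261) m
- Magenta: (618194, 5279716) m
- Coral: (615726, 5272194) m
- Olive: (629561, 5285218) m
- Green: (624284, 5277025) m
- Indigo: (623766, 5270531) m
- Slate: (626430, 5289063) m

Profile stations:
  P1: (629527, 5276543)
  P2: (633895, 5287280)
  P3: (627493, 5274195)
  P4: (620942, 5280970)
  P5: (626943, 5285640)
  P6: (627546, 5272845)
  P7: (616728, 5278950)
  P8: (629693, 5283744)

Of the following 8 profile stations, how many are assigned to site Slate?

P1 → Green
P2 → Olive
P3 → Green
P4 → Magenta
P5 → Olive
P6 → Indigo
P7 → Magenta
P8 → Olive
0 of the 8 go to Slate.

0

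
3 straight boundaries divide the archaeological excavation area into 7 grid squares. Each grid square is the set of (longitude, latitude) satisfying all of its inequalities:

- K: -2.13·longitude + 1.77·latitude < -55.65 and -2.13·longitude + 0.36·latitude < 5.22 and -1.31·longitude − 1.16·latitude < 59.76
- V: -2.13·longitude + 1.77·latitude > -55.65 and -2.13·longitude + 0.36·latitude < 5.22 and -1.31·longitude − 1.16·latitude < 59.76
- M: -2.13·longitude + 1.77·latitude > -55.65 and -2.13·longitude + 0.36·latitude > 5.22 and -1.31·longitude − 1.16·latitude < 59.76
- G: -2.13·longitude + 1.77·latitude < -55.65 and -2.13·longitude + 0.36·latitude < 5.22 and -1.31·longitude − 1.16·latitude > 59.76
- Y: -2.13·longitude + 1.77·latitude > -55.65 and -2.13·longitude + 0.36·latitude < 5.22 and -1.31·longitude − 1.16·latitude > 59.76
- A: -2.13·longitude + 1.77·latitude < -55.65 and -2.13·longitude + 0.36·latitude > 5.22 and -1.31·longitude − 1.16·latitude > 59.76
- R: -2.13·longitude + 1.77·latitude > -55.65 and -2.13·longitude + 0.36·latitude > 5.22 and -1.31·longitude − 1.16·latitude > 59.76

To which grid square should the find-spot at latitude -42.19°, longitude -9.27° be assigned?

-2.13·-9.27 + 1.77·-42.19 = -54.931, which is > -55.65
-2.13·-9.27 + 0.36·-42.19 = 4.557, which is < 5.22
-1.31·-9.27 − 1.16·-42.19 = 61.084, which is > 59.76
This sign pattern matches Y.

Y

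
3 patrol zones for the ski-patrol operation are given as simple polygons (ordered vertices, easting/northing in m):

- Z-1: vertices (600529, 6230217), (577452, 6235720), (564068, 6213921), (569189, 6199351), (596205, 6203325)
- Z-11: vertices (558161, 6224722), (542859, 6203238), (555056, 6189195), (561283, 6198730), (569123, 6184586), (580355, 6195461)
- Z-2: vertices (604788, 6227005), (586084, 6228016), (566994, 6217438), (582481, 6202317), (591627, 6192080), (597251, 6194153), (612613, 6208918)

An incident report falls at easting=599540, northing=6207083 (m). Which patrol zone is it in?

Cast a ray rightward from (599540, 6207083). For each polygon, the edges (by vertex number in listed order) whose endpoints lie on opposite sides of northing = 6207083, where each meets that height, and whether that is right or left of the point:
Z-1: 3–4 at easting≈566471.4 (left), 5–1 at easting≈596809.3 (left) → 0 crossings.
Z-11: 1–2 at easting≈545597.6 (left), 6–1 at easting≈571539.9 (left) → 0 crossings.
Z-2: 3–4 at easting≈577599.6 (left), 6–7 at easting≈610703.8 (right) → 1 crossing.
Only Z-2 has an odd count, so the point is inside Z-2.

Z-2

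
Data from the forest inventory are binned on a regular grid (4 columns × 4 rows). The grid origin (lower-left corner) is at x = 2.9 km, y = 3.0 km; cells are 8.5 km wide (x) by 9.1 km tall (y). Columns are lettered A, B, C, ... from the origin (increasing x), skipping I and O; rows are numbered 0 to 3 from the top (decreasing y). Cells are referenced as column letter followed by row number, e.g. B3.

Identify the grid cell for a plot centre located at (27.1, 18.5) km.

Column index: ⌊(27.1 − 2.9) / 8.5⌋ = ⌊2.847⌋ = 2 → column C
Row offset from origin: ⌊(18.5 − 3.0) / 9.1⌋ = ⌊1.703⌋ = 1 → row 2 (counted from top)

C2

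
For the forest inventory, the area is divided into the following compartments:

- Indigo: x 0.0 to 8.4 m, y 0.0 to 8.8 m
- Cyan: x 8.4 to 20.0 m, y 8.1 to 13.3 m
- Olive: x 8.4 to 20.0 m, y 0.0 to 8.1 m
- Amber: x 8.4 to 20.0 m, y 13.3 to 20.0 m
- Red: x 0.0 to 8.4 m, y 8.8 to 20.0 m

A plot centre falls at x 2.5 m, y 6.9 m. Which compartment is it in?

Indigo

The point has x = 2.5 and y = 6.9.
Only Indigo satisfies 0.0 ≤ x ≤ 8.4 and 0.0 ≤ y ≤ 8.8.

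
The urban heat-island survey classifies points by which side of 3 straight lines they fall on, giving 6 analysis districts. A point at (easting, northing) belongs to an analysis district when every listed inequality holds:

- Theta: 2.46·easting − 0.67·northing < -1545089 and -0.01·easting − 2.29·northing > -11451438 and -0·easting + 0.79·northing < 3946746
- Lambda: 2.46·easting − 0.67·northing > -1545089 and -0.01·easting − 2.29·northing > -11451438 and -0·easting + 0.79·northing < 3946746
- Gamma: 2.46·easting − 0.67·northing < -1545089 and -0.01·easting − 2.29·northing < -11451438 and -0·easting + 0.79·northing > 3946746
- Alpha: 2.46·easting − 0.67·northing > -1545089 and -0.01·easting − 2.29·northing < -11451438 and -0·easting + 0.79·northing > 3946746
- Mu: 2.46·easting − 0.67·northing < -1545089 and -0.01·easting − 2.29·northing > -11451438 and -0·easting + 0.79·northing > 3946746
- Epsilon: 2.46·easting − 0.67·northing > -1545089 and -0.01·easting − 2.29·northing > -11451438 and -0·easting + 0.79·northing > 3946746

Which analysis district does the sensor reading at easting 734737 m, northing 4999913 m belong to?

2.46·734737 − 0.67·4999913 = -1542488.690, which is > -1545089
-0.01·734737 − 2.29·4999913 = -11457148.140, which is < -11451438
-0·734737 + 0.79·4999913 = 3949931.270, which is > 3946746
This sign pattern matches Alpha.

Alpha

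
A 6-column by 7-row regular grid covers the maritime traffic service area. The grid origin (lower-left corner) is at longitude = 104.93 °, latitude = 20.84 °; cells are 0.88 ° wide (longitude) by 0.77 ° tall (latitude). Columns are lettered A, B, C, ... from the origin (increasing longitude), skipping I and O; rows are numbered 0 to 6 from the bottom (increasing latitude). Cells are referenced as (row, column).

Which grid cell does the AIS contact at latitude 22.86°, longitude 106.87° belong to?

Column index: ⌊(106.87 − 104.93) / 0.88⌋ = ⌊2.205⌋ = 2 → column C
Row offset from origin: ⌊(22.86 − 20.84) / 0.77⌋ = ⌊2.623⌋ = 2 → row 2

(2, C)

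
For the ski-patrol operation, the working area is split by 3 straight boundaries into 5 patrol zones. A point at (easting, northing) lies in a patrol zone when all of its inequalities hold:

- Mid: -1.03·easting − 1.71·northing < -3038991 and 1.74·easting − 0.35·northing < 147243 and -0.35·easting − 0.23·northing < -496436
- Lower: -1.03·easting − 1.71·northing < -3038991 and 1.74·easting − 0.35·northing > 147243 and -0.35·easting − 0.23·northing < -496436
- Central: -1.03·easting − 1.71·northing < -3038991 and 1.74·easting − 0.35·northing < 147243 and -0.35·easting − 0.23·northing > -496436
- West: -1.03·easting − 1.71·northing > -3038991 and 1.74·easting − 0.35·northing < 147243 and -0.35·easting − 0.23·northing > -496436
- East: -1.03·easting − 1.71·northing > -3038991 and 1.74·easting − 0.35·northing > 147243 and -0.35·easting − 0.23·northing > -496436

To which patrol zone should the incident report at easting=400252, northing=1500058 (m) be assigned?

East

-1.03·400252 − 1.71·1500058 = -2977358.740, which is > -3038991
1.74·400252 − 0.35·1500058 = 171418.180, which is > 147243
-0.35·400252 − 0.23·1500058 = -485101.540, which is > -496436
This sign pattern matches East.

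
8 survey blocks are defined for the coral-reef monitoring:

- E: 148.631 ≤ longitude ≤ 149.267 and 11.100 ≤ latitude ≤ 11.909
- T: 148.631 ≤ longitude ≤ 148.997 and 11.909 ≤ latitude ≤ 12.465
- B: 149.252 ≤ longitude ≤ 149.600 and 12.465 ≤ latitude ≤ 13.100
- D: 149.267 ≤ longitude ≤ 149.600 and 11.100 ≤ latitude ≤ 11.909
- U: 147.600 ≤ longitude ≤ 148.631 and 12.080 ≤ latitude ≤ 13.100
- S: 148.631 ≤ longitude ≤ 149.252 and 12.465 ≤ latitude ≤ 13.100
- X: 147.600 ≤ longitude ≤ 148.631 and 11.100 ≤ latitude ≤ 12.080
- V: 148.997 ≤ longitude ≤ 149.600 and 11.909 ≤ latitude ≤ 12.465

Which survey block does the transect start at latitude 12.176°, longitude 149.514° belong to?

V

The point has longitude = 149.514 and latitude = 12.176.
Only V satisfies 148.997 ≤ longitude ≤ 149.600 and 11.909 ≤ latitude ≤ 12.465.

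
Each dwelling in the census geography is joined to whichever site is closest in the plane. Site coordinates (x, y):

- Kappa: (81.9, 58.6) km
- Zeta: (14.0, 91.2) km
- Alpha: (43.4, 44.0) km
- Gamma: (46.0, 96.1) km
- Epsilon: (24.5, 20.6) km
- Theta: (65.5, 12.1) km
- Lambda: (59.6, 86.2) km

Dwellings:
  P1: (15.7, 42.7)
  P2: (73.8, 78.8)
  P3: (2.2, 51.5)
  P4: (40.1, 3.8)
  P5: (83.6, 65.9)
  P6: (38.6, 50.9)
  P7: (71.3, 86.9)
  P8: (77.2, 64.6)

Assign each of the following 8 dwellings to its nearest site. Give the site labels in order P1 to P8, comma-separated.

Epsilon, Lambda, Epsilon, Epsilon, Kappa, Alpha, Lambda, Kappa

P1 → Epsilon (d²=565.85)
P2 → Lambda (d²=256.40)
P3 → Epsilon (d²=1452.10)
P4 → Epsilon (d²=525.60)
P5 → Kappa (d²=56.18)
P6 → Alpha (d²=70.65)
P7 → Lambda (d²=137.38)
P8 → Kappa (d²=58.09)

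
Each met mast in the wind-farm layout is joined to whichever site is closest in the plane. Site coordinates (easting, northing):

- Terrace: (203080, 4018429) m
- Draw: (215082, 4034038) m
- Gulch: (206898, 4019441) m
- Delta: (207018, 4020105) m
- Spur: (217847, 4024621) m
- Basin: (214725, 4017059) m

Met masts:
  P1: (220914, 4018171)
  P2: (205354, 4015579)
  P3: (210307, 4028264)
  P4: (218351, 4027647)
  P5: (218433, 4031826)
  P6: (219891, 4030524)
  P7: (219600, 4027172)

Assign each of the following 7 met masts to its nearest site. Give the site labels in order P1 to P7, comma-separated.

Basin, Terrace, Draw, Spur, Draw, Draw, Spur

P1 → Basin (d²=39540265.00)
P2 → Terrace (d²=13293576.00)
P3 → Draw (d²=56139701.00)
P4 → Spur (d²=9410692.00)
P5 → Draw (d²=16122145.00)
P6 → Draw (d²=35474677.00)
P7 → Spur (d²=9580610.00)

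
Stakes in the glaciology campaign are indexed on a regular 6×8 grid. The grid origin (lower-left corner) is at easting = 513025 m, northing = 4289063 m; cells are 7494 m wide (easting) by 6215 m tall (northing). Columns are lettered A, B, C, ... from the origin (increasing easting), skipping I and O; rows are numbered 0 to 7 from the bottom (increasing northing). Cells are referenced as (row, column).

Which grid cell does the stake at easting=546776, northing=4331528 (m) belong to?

Column index: ⌊(546776 − 513025) / 7494⌋ = ⌊4.504⌋ = 4 → column E
Row offset from origin: ⌊(4331528 − 4289063) / 6215⌋ = ⌊6.833⌋ = 6 → row 6

(6, E)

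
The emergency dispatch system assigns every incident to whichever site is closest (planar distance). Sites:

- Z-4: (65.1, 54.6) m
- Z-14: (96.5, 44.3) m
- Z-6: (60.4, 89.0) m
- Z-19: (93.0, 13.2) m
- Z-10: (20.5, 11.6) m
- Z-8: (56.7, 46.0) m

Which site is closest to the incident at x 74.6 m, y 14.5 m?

Squared distances to each site:
Z-4: 1698.260; Z-14: 1367.650; Z-6: 5751.890; Z-19: 340.250; Z-10: 2935.220; Z-8: 1312.660.
Minimum at Z-19.

Z-19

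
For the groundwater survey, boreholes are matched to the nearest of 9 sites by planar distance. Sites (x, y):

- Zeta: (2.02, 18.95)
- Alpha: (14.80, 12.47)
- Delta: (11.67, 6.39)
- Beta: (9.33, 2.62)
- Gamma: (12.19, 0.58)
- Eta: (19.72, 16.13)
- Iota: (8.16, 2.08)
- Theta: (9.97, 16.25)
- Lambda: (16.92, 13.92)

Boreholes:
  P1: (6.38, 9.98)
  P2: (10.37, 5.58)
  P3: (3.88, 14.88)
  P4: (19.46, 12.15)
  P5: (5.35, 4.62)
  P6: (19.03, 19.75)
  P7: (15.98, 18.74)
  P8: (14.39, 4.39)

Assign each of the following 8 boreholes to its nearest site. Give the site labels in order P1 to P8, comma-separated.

P1 → Delta (d²=40.87)
P2 → Delta (d²=2.35)
P3 → Zeta (d²=20.02)
P4 → Lambda (d²=9.58)
P5 → Iota (d²=14.35)
P6 → Eta (d²=13.58)
P7 → Eta (d²=20.80)
P8 → Delta (d²=11.40)

Delta, Delta, Zeta, Lambda, Iota, Eta, Eta, Delta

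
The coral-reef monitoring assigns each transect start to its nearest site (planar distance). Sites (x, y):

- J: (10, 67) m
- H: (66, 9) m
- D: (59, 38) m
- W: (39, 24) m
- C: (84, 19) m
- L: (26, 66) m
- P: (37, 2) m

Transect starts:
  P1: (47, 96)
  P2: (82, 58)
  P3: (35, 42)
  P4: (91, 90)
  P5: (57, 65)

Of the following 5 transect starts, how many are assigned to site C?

P1 → L
P2 → D
P3 → W
P4 → D
P5 → D
0 of the 5 go to C.

0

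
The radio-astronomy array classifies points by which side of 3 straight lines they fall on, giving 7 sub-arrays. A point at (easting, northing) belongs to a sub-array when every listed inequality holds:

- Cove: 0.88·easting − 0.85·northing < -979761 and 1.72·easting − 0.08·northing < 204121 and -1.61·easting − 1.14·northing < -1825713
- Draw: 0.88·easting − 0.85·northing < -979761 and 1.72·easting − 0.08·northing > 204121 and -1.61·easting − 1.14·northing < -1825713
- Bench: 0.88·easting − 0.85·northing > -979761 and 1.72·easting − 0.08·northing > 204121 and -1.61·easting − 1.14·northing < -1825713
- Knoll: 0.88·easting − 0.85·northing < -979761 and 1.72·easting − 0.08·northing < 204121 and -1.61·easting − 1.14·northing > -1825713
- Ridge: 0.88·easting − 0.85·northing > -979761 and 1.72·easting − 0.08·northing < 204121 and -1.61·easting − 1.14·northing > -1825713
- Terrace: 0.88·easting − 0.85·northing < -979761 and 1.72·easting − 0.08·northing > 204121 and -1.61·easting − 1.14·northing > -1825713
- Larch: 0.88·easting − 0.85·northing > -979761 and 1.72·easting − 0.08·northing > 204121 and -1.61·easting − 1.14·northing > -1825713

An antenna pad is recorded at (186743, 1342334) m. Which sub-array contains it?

0.88·186743 − 0.85·1342334 = -976650.060, which is > -979761
1.72·186743 − 0.08·1342334 = 213811.240, which is > 204121
-1.61·186743 − 1.14·1342334 = -1830916.990, which is < -1825713
This sign pattern matches Bench.

Bench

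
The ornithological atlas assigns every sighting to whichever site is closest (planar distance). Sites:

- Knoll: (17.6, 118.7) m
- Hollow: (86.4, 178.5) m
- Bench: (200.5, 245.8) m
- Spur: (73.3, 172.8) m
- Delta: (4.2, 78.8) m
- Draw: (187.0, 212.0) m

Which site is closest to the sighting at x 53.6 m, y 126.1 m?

Knoll

Squared distances to each site:
Knoll: 1350.760; Hollow: 3821.600; Bench: 35907.700; Spur: 2568.980; Delta: 4677.650; Draw: 25174.370.
Minimum at Knoll.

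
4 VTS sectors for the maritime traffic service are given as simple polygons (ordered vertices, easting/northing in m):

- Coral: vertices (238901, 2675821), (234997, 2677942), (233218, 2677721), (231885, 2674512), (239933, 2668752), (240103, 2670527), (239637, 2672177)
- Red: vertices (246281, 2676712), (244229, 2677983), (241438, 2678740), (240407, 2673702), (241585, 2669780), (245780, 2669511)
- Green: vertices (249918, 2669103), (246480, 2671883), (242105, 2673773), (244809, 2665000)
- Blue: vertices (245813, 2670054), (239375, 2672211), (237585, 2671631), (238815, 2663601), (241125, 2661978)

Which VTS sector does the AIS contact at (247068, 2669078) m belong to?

Green

Cast a ray rightward from (247068, 2669078). For each polygon, the edges (by vertex number in listed order) whose endpoints lie on opposite sides of northing = 2669078, where each meets that height, and whether that is right or left of the point:
Coral: 4–5 at easting≈239477.5 (left), 5–6 at easting≈239964.2 (left) → 0 crossings.
Red: no edge straddles that height → 0 crossings.
Green: 3–4 at easting≈243552.1 (left), 4–1 at easting≈249886.9 (right) → 1 crossing.
Blue: 3–4 at easting≈237976.1 (left), 5–1 at easting≈245246.4 (left) → 0 crossings.
Only Green has an odd count, so the point is inside Green.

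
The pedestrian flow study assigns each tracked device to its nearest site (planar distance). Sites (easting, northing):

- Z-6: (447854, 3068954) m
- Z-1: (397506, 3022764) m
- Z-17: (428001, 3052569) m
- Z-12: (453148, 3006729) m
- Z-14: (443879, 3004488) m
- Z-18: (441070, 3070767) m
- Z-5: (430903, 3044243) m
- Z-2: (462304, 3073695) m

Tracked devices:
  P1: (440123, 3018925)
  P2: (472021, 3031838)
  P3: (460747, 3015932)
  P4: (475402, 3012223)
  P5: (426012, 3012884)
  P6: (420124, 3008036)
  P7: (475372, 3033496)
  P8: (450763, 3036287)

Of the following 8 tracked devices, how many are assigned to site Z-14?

P1 → Z-14
P2 → Z-12
P3 → Z-12
P4 → Z-12
P5 → Z-14
P6 → Z-14
P7 → Z-12
P8 → Z-5
3 of the 8 go to Z-14.

3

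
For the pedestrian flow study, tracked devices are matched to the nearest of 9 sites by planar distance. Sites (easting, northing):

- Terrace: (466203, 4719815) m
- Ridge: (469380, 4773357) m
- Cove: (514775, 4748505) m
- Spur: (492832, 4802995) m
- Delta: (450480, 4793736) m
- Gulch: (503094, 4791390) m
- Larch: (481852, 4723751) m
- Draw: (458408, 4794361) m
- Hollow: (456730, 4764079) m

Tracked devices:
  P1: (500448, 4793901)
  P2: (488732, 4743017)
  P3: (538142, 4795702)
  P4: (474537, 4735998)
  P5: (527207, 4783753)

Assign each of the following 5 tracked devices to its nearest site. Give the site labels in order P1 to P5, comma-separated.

Gulch, Larch, Gulch, Larch, Gulch

P1 → Gulch (d²=13306437.00)
P2 → Larch (d²=418513156.00)
P3 → Gulch (d²=1246955648.00)
P4 → Larch (d²=203498234.00)
P5 → Gulch (d²=639760538.00)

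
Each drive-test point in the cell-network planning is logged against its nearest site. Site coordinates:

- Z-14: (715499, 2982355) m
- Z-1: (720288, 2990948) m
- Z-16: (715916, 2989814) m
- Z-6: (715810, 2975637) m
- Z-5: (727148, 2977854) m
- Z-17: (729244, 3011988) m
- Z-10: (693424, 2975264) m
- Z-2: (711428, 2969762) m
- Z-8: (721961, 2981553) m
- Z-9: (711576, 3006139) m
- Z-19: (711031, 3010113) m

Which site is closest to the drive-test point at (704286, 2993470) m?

Z-16

Squared distances to each site:
Z-14: 249274594.000; Z-1: 262424488.000; Z-16: 148623236.000; Z-6: 450818465.000; Z-5: 766530500.000; Z-17: 965818088.000; Z-10: 449441480.000; Z-2: 613077428.000; Z-8: 454420514.000; Z-9: 213647661.000; Z-19: 322484474.000.
Minimum at Z-16.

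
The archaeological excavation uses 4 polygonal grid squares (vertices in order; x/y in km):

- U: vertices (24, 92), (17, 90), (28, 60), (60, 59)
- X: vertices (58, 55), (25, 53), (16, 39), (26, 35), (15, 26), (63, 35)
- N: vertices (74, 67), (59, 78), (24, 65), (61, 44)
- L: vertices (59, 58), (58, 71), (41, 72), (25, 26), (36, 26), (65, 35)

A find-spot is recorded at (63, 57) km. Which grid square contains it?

N

Cast a ray rightward from (63, 57). For each polygon, the edges (by vertex number in listed order) whose endpoints lie on opposite sides of y = 57, where each meets that height, and whether that is right or left of the point:
U: no edge straddles that height → 0 crossings.
X: no edge straddles that height → 0 crossings.
N: 3–4 at x≈38.1 (left), 4–1 at x≈68.3 (right) → 1 crossing.
L: 3–4 at x≈35.8 (left), 6–1 at x≈59.3 (left) → 0 crossings.
Only N has an odd count, so the point is inside N.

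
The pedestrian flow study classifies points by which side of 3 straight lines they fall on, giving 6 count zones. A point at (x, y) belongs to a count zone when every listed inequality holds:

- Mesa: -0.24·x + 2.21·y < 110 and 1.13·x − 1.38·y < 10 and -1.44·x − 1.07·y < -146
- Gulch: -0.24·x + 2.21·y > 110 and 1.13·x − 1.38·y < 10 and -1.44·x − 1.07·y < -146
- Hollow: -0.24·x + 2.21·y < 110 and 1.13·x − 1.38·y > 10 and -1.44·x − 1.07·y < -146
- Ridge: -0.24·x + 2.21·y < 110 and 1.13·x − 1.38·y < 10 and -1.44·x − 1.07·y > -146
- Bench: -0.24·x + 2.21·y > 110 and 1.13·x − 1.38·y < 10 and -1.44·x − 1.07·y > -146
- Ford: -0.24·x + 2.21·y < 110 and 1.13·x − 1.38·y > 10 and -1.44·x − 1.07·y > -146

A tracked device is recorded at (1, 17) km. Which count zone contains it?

Ridge

-0.24·1 + 2.21·17 = 37.330, which is < 110
1.13·1 − 1.38·17 = -22.330, which is < 10
-1.44·1 − 1.07·17 = -19.630, which is > -146
This sign pattern matches Ridge.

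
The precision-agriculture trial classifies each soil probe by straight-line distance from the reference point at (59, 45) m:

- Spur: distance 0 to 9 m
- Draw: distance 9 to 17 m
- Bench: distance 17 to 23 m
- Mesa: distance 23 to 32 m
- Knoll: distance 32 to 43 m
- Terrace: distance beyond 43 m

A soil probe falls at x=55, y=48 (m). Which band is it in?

Distance = √((55−59)² + (48−45)²) = √(16.000 + 9.000) = 5.000 m.
0 ≤ 5.000 < 9 → Spur.

Spur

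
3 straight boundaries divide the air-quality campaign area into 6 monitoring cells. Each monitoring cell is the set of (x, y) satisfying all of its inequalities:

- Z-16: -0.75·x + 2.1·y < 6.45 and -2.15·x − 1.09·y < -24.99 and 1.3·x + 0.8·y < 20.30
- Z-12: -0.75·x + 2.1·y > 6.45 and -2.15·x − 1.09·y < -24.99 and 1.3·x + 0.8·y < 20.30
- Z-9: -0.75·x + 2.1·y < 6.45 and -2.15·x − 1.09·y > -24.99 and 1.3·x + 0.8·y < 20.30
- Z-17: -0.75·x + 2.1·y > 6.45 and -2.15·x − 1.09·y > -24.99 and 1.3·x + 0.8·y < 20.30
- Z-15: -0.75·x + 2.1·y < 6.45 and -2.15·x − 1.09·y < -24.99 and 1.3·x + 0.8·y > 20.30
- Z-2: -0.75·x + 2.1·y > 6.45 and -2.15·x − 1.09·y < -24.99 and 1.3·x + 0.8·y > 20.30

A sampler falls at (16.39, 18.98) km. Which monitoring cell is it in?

Z-2

-0.75·16.39 + 2.1·18.98 = 27.566, which is > 6.45
-2.15·16.39 − 1.09·18.98 = -55.927, which is < -24.99
1.3·16.39 + 0.8·18.98 = 36.491, which is > 20.30
This sign pattern matches Z-2.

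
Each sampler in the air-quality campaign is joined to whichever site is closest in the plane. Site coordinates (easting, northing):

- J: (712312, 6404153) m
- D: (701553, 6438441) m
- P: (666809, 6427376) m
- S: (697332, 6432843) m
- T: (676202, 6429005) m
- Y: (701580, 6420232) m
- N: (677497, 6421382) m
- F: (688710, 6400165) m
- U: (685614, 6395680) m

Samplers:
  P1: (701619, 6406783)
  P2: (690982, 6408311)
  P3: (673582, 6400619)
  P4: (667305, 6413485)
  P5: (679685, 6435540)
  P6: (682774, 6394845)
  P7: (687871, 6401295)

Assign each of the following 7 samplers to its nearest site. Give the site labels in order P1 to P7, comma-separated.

J, F, U, N, T, U, F

P1 → J (d²=121257149.00)
P2 → F (d²=71519300.00)
P3 → U (d²=169162745.00)
P4 → N (d²=166239473.00)
P5 → T (d²=54837514.00)
P6 → U (d²=8762825.00)
P7 → F (d²=1980821.00)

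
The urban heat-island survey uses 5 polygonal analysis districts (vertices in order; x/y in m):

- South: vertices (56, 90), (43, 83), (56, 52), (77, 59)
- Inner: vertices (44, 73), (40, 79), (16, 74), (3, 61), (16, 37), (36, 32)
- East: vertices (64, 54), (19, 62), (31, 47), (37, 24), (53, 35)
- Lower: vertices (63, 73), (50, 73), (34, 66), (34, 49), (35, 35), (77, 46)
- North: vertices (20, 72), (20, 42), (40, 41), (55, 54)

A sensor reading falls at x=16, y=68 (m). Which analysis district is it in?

Cast a ray rightward from (16, 68). For each polygon, the edges (by vertex number in listed order) whose endpoints lie on opposite sides of y = 68, where each meets that height, and whether that is right or left of the point:
South: 2–3 at x≈49.3 (right), 4–1 at x≈70.9 (right) → 2 crossings.
Inner: 3–4 at x≈10.0 (left), 6–1 at x≈43.0 (right) → 1 crossing.
East: no edge straddles that height → 0 crossings.
Lower: 2–3 at x≈38.6 (right), 6–1 at x≈65.6 (right) → 2 crossings.
North: 1–2 at x≈20.0 (right), 4–1 at x≈27.8 (right) → 2 crossings.
Only Inner has an odd count, so the point is inside Inner.

Inner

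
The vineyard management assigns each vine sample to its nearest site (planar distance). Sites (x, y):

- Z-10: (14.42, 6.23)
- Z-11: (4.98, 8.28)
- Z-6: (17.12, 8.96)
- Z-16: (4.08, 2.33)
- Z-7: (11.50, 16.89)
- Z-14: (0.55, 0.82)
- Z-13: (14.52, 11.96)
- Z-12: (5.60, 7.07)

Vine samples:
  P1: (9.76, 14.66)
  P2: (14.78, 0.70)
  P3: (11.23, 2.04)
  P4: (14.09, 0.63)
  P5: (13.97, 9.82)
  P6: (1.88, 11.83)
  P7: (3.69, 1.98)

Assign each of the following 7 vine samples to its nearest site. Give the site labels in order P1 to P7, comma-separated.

P1 → Z-7 (d²=8.00)
P2 → Z-10 (d²=30.71)
P3 → Z-10 (d²=27.73)
P4 → Z-10 (d²=31.47)
P5 → Z-13 (d²=4.88)
P6 → Z-11 (d²=22.21)
P7 → Z-16 (d²=0.27)

Z-7, Z-10, Z-10, Z-10, Z-13, Z-11, Z-16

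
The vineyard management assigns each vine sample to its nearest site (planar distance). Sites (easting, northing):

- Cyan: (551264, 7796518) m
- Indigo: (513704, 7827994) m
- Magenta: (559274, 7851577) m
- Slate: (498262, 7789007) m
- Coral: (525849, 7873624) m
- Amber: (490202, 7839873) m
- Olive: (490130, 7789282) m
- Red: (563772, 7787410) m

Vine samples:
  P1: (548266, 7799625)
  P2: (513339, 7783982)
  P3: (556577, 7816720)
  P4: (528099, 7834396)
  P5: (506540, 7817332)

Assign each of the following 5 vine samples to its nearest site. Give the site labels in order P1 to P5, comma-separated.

P1 → Cyan (d²=18641453.00)
P2 → Slate (d²=252566554.00)
P3 → Cyan (d²=436348773.00)
P4 → Indigo (d²=248201629.00)
P5 → Indigo (d²=165001140.00)

Cyan, Slate, Cyan, Indigo, Indigo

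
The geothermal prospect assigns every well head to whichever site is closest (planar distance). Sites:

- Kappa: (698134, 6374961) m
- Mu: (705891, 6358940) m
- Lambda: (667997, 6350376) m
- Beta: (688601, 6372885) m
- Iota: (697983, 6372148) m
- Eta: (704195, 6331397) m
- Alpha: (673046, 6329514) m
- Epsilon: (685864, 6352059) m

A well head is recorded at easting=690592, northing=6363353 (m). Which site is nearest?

Squared distances to each site:
Kappa: 191627428.000; Mu: 253533970.000; Lambda: 678936554.000; Beta: 94823105.000; Iota: 131978906.000; Eta: 1206227545.000; Alpha: 1452940037.000; Epsilon: 149908420.000.
Minimum at Beta.

Beta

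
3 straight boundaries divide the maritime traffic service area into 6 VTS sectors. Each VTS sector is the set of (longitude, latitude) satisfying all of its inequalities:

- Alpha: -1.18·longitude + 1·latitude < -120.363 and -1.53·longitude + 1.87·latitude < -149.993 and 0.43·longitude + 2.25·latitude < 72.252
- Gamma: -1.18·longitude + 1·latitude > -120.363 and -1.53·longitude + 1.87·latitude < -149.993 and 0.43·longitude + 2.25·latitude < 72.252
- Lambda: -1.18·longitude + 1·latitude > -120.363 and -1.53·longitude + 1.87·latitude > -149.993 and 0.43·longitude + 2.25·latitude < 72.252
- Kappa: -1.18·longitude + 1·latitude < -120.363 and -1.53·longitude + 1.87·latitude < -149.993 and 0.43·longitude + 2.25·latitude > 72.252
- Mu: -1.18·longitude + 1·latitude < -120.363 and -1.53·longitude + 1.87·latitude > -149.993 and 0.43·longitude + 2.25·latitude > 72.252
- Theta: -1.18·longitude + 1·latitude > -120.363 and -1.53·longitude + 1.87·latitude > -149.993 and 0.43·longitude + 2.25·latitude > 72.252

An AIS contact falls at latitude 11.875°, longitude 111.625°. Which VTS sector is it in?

-1.18·111.625 + 1·11.875 = -119.843, which is > -120.363
-1.53·111.625 + 1.87·11.875 = -148.580, which is > -149.993
0.43·111.625 + 2.25·11.875 = 74.718, which is > 72.252
This sign pattern matches Theta.

Theta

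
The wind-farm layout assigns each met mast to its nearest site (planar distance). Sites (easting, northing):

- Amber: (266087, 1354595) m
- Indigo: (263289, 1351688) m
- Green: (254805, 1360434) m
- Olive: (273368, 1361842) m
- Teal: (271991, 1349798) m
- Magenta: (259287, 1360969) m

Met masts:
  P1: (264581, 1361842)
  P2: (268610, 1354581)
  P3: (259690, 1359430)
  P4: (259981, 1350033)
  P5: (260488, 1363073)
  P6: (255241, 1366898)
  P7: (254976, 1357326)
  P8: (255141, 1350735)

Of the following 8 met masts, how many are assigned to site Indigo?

2

P1 → Magenta
P2 → Amber
P3 → Magenta
P4 → Indigo
P5 → Magenta
P6 → Green
P7 → Green
P8 → Indigo
2 of the 8 go to Indigo.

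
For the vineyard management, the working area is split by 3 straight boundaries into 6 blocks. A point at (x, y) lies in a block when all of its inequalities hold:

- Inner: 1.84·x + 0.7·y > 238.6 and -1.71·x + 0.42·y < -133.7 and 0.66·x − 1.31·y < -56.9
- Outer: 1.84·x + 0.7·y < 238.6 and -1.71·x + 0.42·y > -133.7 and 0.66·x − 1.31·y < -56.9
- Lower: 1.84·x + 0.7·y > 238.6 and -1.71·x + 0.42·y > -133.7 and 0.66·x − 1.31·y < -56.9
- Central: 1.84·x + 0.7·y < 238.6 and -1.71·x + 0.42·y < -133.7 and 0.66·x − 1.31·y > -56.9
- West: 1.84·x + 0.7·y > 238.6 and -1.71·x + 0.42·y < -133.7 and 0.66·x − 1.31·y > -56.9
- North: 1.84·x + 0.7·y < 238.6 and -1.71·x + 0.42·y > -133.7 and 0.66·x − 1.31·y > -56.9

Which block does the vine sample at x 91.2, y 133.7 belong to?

1.84·91.2 + 0.7·133.7 = 261.398, which is > 238.6
-1.71·91.2 + 0.42·133.7 = -99.798, which is > -133.7
0.66·91.2 − 1.31·133.7 = -114.955, which is < -56.9
This sign pattern matches Lower.

Lower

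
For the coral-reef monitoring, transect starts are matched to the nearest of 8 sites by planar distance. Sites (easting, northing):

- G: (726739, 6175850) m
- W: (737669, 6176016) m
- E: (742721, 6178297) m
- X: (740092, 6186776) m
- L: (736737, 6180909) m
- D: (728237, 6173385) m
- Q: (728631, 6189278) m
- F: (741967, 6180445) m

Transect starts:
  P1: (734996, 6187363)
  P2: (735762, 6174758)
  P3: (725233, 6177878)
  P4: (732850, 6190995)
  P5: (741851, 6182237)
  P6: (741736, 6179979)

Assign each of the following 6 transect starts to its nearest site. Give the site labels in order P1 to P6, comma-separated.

P1 → X (d²=26313785.00)
P2 → W (d²=5219213.00)
P3 → G (d²=6380820.00)
P4 → Q (d²=20748050.00)
P5 → F (d²=3224720.00)
P6 → F (d²=270517.00)

X, W, G, Q, F, F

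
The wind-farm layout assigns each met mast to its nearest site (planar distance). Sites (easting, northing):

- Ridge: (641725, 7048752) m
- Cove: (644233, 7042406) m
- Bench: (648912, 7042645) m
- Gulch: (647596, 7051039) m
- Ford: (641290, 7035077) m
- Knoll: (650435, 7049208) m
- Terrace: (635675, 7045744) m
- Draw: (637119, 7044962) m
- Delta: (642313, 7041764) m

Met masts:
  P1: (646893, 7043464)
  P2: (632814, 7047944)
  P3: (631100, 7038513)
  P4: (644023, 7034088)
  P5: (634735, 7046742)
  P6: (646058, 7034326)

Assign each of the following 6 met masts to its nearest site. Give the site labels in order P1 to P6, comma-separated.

P1 → Bench (d²=4747122.00)
P2 → Terrace (d²=13025321.00)
P3 → Terrace (d²=73217986.00)
P4 → Ford (d²=8447410.00)
P5 → Terrace (d²=1879604.00)
P6 → Ford (d²=23297825.00)

Bench, Terrace, Terrace, Ford, Terrace, Ford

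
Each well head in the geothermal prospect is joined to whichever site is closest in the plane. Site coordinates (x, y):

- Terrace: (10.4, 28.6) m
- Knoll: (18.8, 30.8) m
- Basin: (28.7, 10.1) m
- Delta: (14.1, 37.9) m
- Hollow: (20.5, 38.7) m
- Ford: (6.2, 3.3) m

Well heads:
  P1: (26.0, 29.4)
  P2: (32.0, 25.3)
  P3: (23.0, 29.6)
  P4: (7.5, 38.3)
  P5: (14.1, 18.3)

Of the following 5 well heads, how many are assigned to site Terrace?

1

P1 → Knoll
P2 → Knoll
P3 → Knoll
P4 → Delta
P5 → Terrace
1 of the 5 goes to Terrace.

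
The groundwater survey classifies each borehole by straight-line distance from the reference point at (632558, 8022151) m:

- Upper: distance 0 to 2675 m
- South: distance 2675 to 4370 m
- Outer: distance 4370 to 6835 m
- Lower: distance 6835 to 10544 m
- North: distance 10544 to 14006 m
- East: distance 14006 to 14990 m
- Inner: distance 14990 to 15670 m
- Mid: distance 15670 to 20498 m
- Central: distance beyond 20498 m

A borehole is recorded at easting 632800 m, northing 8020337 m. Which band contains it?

Distance = √((632800−632558)² + (8020337−8022151)²) = √(58564.000 + 3290596.000) = 1830.071 m.
0 ≤ 1830.071 < 2675 → Upper.

Upper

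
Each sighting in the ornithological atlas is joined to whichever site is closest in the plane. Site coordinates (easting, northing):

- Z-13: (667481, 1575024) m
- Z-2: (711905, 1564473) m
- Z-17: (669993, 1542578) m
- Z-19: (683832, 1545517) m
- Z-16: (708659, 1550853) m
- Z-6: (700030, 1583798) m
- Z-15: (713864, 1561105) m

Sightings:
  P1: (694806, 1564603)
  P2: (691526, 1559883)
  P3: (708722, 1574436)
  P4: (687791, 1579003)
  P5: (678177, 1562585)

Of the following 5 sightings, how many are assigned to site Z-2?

2

P1 → Z-2
P2 → Z-19
P3 → Z-2
P4 → Z-6
P5 → Z-13
2 of the 5 go to Z-2.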